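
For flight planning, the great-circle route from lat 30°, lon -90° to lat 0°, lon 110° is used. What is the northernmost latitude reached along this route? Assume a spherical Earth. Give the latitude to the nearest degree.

The great circle lies in the plane with unit normal n̂ = (p₁ × p₂)/|p₁ × p₂|.
Here n̂_z ≈ -0.510; the vertex latitude is φ_max = arccos|n̂_z| ≈ 59.4°.
Check via Clairaut: cos φ_max = |cos φ₁| · sin C = cos(30.0°)·sin(36.1°) ≈ 0.510, again giving ≈ 59.4°.

≈ 59°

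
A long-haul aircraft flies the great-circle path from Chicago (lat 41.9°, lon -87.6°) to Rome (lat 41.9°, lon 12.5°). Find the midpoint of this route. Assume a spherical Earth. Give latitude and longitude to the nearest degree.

≈ lat 54°, lon -38°

Convert each endpoint to a unit vector on the sphere (x = cos φ cos λ, y = cos φ sin λ, z = sin φ).
The central angle between the endpoints is δ = arccos(p₁·p₂) ≈ 1.214 rad (69.6°).
Interpolate at f = 1/2 with slerp weights a = sin((1−f)δ)/sin δ ≈ 0.609, b = sin(fδ)/sin δ ≈ 0.609.
p = a·p₁ + b·p₂ ≈ (0.461, -0.355, 0.813); φ = arcsin(p_z) ≈ 54.41°, λ = atan2(p_y, p_x) ≈ -37.55°.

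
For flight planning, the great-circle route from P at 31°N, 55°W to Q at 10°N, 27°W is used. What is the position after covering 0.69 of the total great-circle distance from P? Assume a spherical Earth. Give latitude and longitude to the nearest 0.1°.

≈ 17.0°N, 34.9°W

Write both endpoints as unit vectors p₁, p₂ with components (cos φ cos λ, cos φ sin λ, sin φ).
The central angle between the endpoints is δ = arccos(p₁·p₂) ≈ 0.583 rad (33.4°).
Interpolate at f = 0.69 with slerp weights a = sin((1−f)δ)/sin δ ≈ 0.327, b = sin(fδ)/sin δ ≈ 0.711.
p = a·p₁ + b·p₂ ≈ (0.785, -0.547, 0.292); φ = arcsin(p_z) ≈ 16.96°, λ = atan2(p_y, p_x) ≈ -34.90°.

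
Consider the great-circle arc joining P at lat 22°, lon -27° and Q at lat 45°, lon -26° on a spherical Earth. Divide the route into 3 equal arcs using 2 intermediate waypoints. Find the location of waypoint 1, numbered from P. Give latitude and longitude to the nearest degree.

≈ lat 30°, lon -27°

Write both endpoints as unit vectors p₁, p₂ with components (cos φ cos λ, cos φ sin λ, sin φ).
The central angle between the endpoints is δ = arccos(p₁·p₂) ≈ 0.402 rad (23.0°).
Interpolate at f = 1/3 with slerp weights a = sin((1−f)δ)/sin δ ≈ 0.677, b = sin(fδ)/sin δ ≈ 0.341.
p = a·p₁ + b·p₂ ≈ (0.776, -0.391, 0.495); φ = arcsin(p_z) ≈ 29.67°, λ = atan2(p_y, p_x) ≈ -26.72°.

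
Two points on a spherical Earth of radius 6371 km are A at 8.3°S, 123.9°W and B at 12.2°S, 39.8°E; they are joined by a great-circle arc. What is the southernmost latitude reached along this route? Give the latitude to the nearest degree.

The great circle lies in the plane with unit normal n̂ = (p₁ × p₂)/|p₁ × p₂|.
Here n̂_z ≈ +0.616; the vertex latitude is φ_max = arccos|n̂_z| ≈ 51.9°.
Check via Clairaut: cos φ_max = |cos φ₁| · sin C = cos(8.3°)·sin(141.5°) ≈ 0.616, again giving ≈ 51.9°.

≈ 52°S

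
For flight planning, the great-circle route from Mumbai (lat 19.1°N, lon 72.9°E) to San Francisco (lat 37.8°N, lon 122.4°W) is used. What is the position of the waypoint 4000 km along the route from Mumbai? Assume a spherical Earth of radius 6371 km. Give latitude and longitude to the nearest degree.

From cos δ = sin φ₁ sin φ₂ + cos φ₁ cos φ₂ cos Δλ, the central angle is δ ≈ 2.117 rad (121.3°). The total great-circle distance is δ·R ≈ 2.117 × 6371 ≈ 13489 km, so the target fraction is f = 4000/13489 ≈ 0.297.
Interpolate at f ≈ 0.297 with slerp weights a = sin((1−f)δ)/sin δ ≈ 1.167, b = sin(fδ)/sin δ ≈ 0.688.
p = a·p₁ + b·p₂ ≈ (0.033, 0.595, 0.803); φ = arcsin(p_z) ≈ 53.43°, λ = atan2(p_y, p_x) ≈ 86.82°.

≈ lat 53°N, lon 87°E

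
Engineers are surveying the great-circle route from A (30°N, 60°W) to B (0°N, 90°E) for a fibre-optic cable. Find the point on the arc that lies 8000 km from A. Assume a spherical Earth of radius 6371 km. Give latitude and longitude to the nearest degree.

≈ (44°N, 33°E)

The haversine formula gives a central angle δ ≈ 2.419 rad (138.6°) between the endpoints. The total great-circle distance is δ·R ≈ 2.419 × 6371 ≈ 15411 km, so the target fraction is f = 8000/15411 ≈ 0.519.
Interpolate at f ≈ 0.519 with slerp weights a = sin((1−f)δ)/sin δ ≈ 1.388, b = sin(fδ)/sin δ ≈ 1.437.
p = a·p₁ + b·p₂ ≈ (0.601, 0.396, 0.694); φ = arcsin(p_z) ≈ 43.95°, λ = atan2(p_y, p_x) ≈ 33.41°.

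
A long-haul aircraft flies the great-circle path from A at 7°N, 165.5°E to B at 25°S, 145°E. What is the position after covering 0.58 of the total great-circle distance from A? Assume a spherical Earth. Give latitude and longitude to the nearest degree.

Write both endpoints as unit vectors p₁, p₂ with components (cos φ cos λ, cos φ sin λ, sin φ).
The central angle between the endpoints is δ = arccos(p₁·p₂) ≈ 0.658 rad (37.7°).
Interpolate at f = 0.58 with slerp weights a = sin((1−f)δ)/sin δ ≈ 0.446, b = sin(fδ)/sin δ ≈ 0.609.
p = a·p₁ + b·p₂ ≈ (-0.881, 0.427, -0.203); φ = arcsin(p_z) ≈ -11.71°, λ = atan2(p_y, p_x) ≈ 154.11°.

≈ 12°S, 154°E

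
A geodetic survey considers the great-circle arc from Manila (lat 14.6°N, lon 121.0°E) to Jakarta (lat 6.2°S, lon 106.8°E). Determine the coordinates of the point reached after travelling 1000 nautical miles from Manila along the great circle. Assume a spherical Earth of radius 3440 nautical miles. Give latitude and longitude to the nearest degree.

≈ lat 1°N, lon 112°E

Convert each endpoint to a unit vector on the sphere (x = cos φ cos λ, y = cos φ sin λ, z = sin φ).
The central angle between the endpoints is δ = arccos(p₁·p₂) ≈ 0.438 rad (25.1°). The total great-circle distance is δ·R ≈ 0.438 × 3440 ≈ 1508 nmi, so the target fraction is f = 1000/1508 ≈ 0.663.
Interpolate at f ≈ 0.663 with slerp weights a = sin((1−f)δ)/sin δ ≈ 0.347, b = sin(fδ)/sin δ ≈ 0.675.
p = a·p₁ + b·p₂ ≈ (-0.367, 0.930, 0.014); φ = arcsin(p_z) ≈ 0.83°, λ = atan2(p_y, p_x) ≈ 111.52°.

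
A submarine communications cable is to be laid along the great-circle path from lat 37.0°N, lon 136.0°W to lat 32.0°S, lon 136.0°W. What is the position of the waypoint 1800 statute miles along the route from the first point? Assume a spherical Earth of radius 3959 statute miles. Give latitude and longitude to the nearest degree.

≈ lat 11°N, lon 136°W

Convert each endpoint to a unit vector on the sphere (x = cos φ cos λ, y = cos φ sin λ, z = sin φ).
The central angle between the endpoints is δ = arccos(p₁·p₂) ≈ 1.204 rad (69.0°). The total great-circle distance is δ·R ≈ 1.204 × 3959 ≈ 4768 mi, so the target fraction is f = 1800/4768 ≈ 0.378.
Interpolate at f ≈ 0.378 with slerp weights a = sin((1−f)δ)/sin δ ≈ 0.730, b = sin(fδ)/sin δ ≈ 0.470.
p = a·p₁ + b·p₂ ≈ (-0.706, -0.682, 0.190); φ = arcsin(p_z) ≈ 10.95°, λ = atan2(p_y, p_x) ≈ -136.00°.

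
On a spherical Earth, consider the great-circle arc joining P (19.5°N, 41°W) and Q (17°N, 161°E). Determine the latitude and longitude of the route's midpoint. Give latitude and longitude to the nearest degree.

≈ (60°N, 122°W)

Write both endpoints as unit vectors p₁, p₂ with components (cos φ cos λ, cos φ sin λ, sin φ).
The central angle between the endpoints is δ = arccos(p₁·p₂) ≈ 2.401 rad (137.6°).
Interpolate at f = 1/2 with slerp weights a = sin((1−f)δ)/sin δ ≈ 1.382, b = sin(fδ)/sin δ ≈ 1.382.
p = a·p₁ + b·p₂ ≈ (-0.266, -0.424, 0.865); φ = arcsin(p_z) ≈ 59.93°, λ = atan2(p_y, p_x) ≈ -122.12°.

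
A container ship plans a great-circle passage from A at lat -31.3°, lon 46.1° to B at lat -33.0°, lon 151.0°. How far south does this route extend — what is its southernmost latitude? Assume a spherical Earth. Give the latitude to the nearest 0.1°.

≈ -45.9°

The great circle lies in the plane with unit normal n̂ = (p₁ × p₂)/|p₁ × p₂|.
Here n̂_z ≈ +0.696; the vertex latitude is φ_max = arccos|n̂_z| ≈ 45.9°.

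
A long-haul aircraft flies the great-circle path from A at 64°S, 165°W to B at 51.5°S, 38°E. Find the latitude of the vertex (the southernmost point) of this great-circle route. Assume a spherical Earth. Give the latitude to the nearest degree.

≈ 83°S

The great circle lies in the plane with unit normal n̂ = (p₁ × p₂)/|p₁ × p₂|.
Here n̂_z ≈ -0.120; the vertex latitude is φ_max = arccos|n̂_z| ≈ 83.1°.
Check via Clairaut: cos φ_max = |cos φ₁| · sin C = cos(64.0°)·sin(164.2°) ≈ 0.120, again giving ≈ 83.1°.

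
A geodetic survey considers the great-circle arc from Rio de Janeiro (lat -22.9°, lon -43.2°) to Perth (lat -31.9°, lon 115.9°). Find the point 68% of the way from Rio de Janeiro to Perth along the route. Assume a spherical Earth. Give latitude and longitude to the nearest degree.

≈ lat -65°, lon 81°

From cos δ = sin φ₁ sin φ₂ + cos φ₁ cos φ₂ cos Δλ, the central angle is δ ≈ 2.123 rad (121.7°).
Interpolate at f = 0.68 with slerp weights a = sin((1−f)δ)/sin δ ≈ 0.738, b = sin(fδ)/sin δ ≈ 1.165.
p = a·p₁ + b·p₂ ≈ (0.064, 0.424, -0.903); φ = arcsin(p_z) ≈ -64.58°, λ = atan2(p_y, p_x) ≈ 81.48°.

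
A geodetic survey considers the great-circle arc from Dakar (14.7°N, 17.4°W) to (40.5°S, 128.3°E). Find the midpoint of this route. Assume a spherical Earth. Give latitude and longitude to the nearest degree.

From cos δ = sin φ₁ sin φ₂ + cos φ₁ cos φ₂ cos Δλ, the central angle is δ ≈ 2.453 rad (140.6°).
Interpolate at f = 1/2 with slerp weights a = sin((1−f)δ)/sin δ ≈ 1.482, b = sin(fδ)/sin δ ≈ 1.482.
p = a·p₁ + b·p₂ ≈ (0.670, 0.456, -0.586); φ = arcsin(p_z) ≈ -35.91°, λ = atan2(p_y, p_x) ≈ 34.24°.

≈ (36°S, 34°E)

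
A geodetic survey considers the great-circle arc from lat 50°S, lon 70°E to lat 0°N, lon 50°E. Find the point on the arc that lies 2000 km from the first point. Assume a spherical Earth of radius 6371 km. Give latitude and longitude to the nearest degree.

≈ lat 33°S, lon 61°E

From cos δ = sin φ₁ sin φ₂ + cos φ₁ cos φ₂ cos Δλ, the central angle is δ ≈ 0.922 rad (52.8°). The total great-circle distance is δ·R ≈ 0.922 × 6371 ≈ 5876 km, so the target fraction is f = 2000/5876 ≈ 0.340.
Interpolate at f ≈ 0.340 with slerp weights a = sin((1−f)δ)/sin δ ≈ 0.717, b = sin(fδ)/sin δ ≈ 0.387.
p = a·p₁ + b·p₂ ≈ (0.407, 0.730, -0.549); φ = arcsin(p_z) ≈ -33.32°, λ = atan2(p_y, p_x) ≈ 60.87°.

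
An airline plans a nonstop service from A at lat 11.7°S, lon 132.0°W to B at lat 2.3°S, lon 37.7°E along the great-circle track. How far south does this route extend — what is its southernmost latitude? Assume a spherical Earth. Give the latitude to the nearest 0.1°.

The great circle lies in the plane with unit normal n̂ = (p₁ × p₂)/|p₁ × p₂|.
Here n̂_z ≈ +0.587; the vertex latitude is φ_max = arccos|n̂_z| ≈ 54.1°.
Check via Clairaut: cos φ_max = |cos φ₁| · sin C = cos(11.7°)·sin(143.2°) ≈ 0.587, again giving ≈ 54.1°.

≈ 54.1°S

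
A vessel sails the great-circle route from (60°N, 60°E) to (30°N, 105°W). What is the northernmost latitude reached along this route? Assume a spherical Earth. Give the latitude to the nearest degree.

≈ 84°N

The great circle lies in the plane with unit normal n̂ = (p₁ × p₂)/|p₁ × p₂|.
Here n̂_z ≈ -0.112; the vertex latitude is φ_max = arccos|n̂_z| ≈ 83.6°.
Check via Clairaut: cos φ_max = |cos φ₁| · sin C = cos(60.0°)·sin(13.0°) ≈ 0.112, again giving ≈ 83.6°.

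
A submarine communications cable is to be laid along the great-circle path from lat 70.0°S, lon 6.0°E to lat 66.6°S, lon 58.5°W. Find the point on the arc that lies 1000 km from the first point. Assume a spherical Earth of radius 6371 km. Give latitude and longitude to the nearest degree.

Write both endpoints as unit vectors p₁, p₂ with components (cos φ cos λ, cos φ sin λ, sin φ).
The central angle between the endpoints is δ = arccos(p₁·p₂) ≈ 0.400 rad (22.9°). The total great-circle distance is δ·R ≈ 0.400 × 6371 ≈ 2551 km, so the target fraction is f = 1000/2551 ≈ 0.392.
Interpolate at f ≈ 0.392 with slerp weights a = sin((1−f)δ)/sin δ ≈ 0.618, b = sin(fδ)/sin δ ≈ 0.401.
p = a·p₁ + b·p₂ ≈ (0.294, -0.114, -0.949); φ = arcsin(p_z) ≈ -71.65°, λ = atan2(p_y, p_x) ≈ -21.17°.

≈ lat 72°S, lon 21°W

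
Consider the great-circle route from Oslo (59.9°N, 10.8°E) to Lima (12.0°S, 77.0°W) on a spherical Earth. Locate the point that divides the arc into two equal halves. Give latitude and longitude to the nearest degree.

≈ 30°N, 50°W

Convert each endpoint to a unit vector on the sphere (x = cos φ cos λ, y = cos φ sin λ, z = sin φ).
The central angle between the endpoints is δ = arccos(p₁·p₂) ≈ 1.733 rad (99.3°).
Interpolate at f = 1/2 with slerp weights a = sin((1−f)δ)/sin δ ≈ 0.772, b = sin(fδ)/sin δ ≈ 0.772.
p = a·p₁ + b·p₂ ≈ (0.550, -0.663, 0.507); φ = arcsin(p_z) ≈ 30.49°, λ = atan2(p_y, p_x) ≈ -50.32°.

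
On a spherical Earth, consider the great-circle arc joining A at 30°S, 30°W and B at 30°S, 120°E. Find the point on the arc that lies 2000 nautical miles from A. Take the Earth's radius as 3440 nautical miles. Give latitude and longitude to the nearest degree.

≈ 57°S, 2°W

Convert each endpoint to a unit vector on the sphere (x = cos φ cos λ, y = cos φ sin λ, z = sin φ).
The central angle between the endpoints is δ = arccos(p₁·p₂) ≈ 1.982 rad (113.5°). The total great-circle distance is δ·R ≈ 1.982 × 3440 ≈ 6817 nmi, so the target fraction is f = 2000/6817 ≈ 0.293.
Interpolate at f ≈ 0.293 with slerp weights a = sin((1−f)δ)/sin δ ≈ 1.075, b = sin(fδ)/sin δ ≈ 0.599.
p = a·p₁ + b·p₂ ≈ (0.547, -0.016, -0.837); φ = arcsin(p_z) ≈ -56.83°, λ = atan2(p_y, p_x) ≈ -1.70°.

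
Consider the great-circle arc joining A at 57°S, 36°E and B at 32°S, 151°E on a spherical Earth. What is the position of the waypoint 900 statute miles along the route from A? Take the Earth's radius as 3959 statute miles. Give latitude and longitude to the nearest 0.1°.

≈ 63.1°S, 59.3°E

Write both endpoints as unit vectors p₁, p₂ with components (cos φ cos λ, cos φ sin λ, sin φ).
The central angle between the endpoints is δ = arccos(p₁·p₂) ≈ 1.319 rad (75.6°). The total great-circle distance is δ·R ≈ 1.319 × 3959 ≈ 5222 mi, so the target fraction is f = 900/5222 ≈ 0.172.
Interpolate at f ≈ 0.172 with slerp weights a = sin((1−f)δ)/sin δ ≈ 0.916, b = sin(fδ)/sin δ ≈ 0.233.
p = a·p₁ + b·p₂ ≈ (0.231, 0.389, -0.892); φ = arcsin(p_z) ≈ -63.10°, λ = atan2(p_y, p_x) ≈ 59.28°.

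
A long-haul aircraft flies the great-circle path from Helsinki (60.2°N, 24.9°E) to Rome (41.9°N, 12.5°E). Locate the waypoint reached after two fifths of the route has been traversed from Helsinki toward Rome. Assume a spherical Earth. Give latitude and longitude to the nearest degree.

From cos δ = sin φ₁ sin φ₂ + cos φ₁ cos φ₂ cos Δλ, the central angle is δ ≈ 0.346 rad (19.8°).
Interpolate at f = 2/5 with slerp weights a = sin((1−f)δ)/sin δ ≈ 0.608, b = sin(fδ)/sin δ ≈ 0.407.
p = a·p₁ + b·p₂ ≈ (0.570, 0.193, 0.799); φ = arcsin(p_z) ≈ 53.04°, λ = atan2(p_y, p_x) ≈ 18.69°.

≈ 53°N, 19°E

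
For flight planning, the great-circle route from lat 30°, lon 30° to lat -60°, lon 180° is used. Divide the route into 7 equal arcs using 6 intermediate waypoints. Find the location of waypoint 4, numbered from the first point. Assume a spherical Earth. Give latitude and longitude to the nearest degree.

Convert each endpoint to a unit vector on the sphere (x = cos φ cos λ, y = cos φ sin λ, z = sin φ).
The central angle between the endpoints is δ = arccos(p₁·p₂) ≈ 2.512 rad (143.9°).
Interpolate at f = 4/7 with slerp weights a = sin((1−f)δ)/sin δ ≈ 1.494, b = sin(fδ)/sin δ ≈ 1.682.
p = a·p₁ + b·p₂ ≈ (0.280, 0.647, -0.709); φ = arcsin(p_z) ≈ -45.19°, λ = atan2(p_y, p_x) ≈ 66.62°.

≈ lat -45°, lon 67°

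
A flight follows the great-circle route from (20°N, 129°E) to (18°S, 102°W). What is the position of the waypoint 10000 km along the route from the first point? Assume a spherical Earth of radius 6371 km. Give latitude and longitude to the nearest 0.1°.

From cos δ = sin φ₁ sin φ₂ + cos φ₁ cos φ₂ cos Δλ, the central angle is δ ≈ 2.302 rad (131.9°). The total great-circle distance is δ·R ≈ 2.302 × 6371 ≈ 14669 km, so the target fraction is f = 10000/14669 ≈ 0.682.
Interpolate at f ≈ 0.682 with slerp weights a = sin((1−f)δ)/sin δ ≈ 0.899, b = sin(fδ)/sin δ ≈ 1.344.
p = a·p₁ + b·p₂ ≈ (-0.797, -0.594, -0.108); φ = arcsin(p_z) ≈ -6.19°, λ = atan2(p_y, p_x) ≈ -143.33°.

≈ (6.2°S, 143.3°W)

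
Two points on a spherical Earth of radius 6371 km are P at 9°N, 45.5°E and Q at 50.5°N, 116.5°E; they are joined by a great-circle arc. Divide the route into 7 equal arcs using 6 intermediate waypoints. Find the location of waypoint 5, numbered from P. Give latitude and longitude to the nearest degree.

≈ 44°N, 88°E

Convert each endpoint to a unit vector on the sphere (x = cos φ cos λ, y = cos φ sin λ, z = sin φ).
The central angle between the endpoints is δ = arccos(p₁·p₂) ≈ 1.240 rad (71.0°).
Interpolate at f = 5/7 with slerp weights a = sin((1−f)δ)/sin δ ≈ 0.367, b = sin(fδ)/sin δ ≈ 0.819.
p = a·p₁ + b·p₂ ≈ (0.022, 0.724, 0.689); φ = arcsin(p_z) ≈ 43.56°, λ = atan2(p_y, p_x) ≈ 88.30°.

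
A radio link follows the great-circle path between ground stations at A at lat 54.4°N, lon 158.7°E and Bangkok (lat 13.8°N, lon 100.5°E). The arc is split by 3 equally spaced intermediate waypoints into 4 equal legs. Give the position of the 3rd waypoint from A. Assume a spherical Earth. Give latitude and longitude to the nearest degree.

Write both endpoints as unit vectors p₁, p₂ with components (cos φ cos λ, cos φ sin λ, sin φ).
The central angle between the endpoints is δ = arccos(p₁·p₂) ≈ 1.057 rad (60.5°).
Interpolate at f = 3/4 with slerp weights a = sin((1−f)δ)/sin δ ≈ 0.300, b = sin(fδ)/sin δ ≈ 0.818.
p = a·p₁ + b·p₂ ≈ (-0.307, 0.844, 0.439); φ = arcsin(p_z) ≈ 26.03°, λ = atan2(p_y, p_x) ≈ 110.00°.

≈ lat 26°N, lon 110°E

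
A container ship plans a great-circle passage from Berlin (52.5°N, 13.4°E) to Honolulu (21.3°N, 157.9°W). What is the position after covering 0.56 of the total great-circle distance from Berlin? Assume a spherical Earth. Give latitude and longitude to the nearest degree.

≈ 67°N, 147°W

Write both endpoints as unit vectors p₁, p₂ with components (cos φ cos λ, cos φ sin λ, sin φ).
The central angle between the endpoints is δ = arccos(p₁·p₂) ≈ 1.847 rad (105.8°).
Interpolate at f = 0.56 with slerp weights a = sin((1−f)δ)/sin δ ≈ 0.755, b = sin(fδ)/sin δ ≈ 0.893.
p = a·p₁ + b·p₂ ≈ (-0.324, -0.207, 0.923); φ = arcsin(p_z) ≈ 67.39°, λ = atan2(p_y, p_x) ≈ -147.49°.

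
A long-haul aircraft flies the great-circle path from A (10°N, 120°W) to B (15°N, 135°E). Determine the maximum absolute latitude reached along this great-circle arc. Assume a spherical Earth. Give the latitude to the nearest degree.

≈ 20°N

The great circle lies in the plane with unit normal n̂ = (p₁ × p₂)/|p₁ × p₂|.
Here n̂_z ≈ -0.938; the vertex latitude is φ_max = arccos|n̂_z| ≈ 20.3°.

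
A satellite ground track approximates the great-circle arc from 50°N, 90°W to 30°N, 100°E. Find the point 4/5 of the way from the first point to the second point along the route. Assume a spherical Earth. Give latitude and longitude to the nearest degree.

Convert each endpoint to a unit vector on the sphere (x = cos φ cos λ, y = cos φ sin λ, z = sin φ).
The central angle between the endpoints is δ = arccos(p₁·p₂) ≈ 1.737 rad (99.5°).
Interpolate at f = 4/5 with slerp weights a = sin((1−f)δ)/sin δ ≈ 0.345, b = sin(fδ)/sin δ ≈ 0.997.
p = a·p₁ + b·p₂ ≈ (-0.150, 0.629, 0.763); φ = arcsin(p_z) ≈ 49.73°, λ = atan2(p_y, p_x) ≈ 103.42°.

≈ 50°N, 103°E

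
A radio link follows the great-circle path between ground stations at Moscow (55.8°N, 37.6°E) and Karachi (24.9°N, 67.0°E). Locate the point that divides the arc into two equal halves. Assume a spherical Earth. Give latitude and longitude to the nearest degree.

Write both endpoints as unit vectors p₁, p₂ with components (cos φ cos λ, cos φ sin λ, sin φ).
The central angle between the endpoints is δ = arccos(p₁·p₂) ≈ 0.656 rad (37.6°).
Interpolate at f = 1/2 with slerp weights a = sin((1−f)δ)/sin δ ≈ 0.528, b = sin(fδ)/sin δ ≈ 0.528.
p = a·p₁ + b·p₂ ≈ (0.422, 0.622, 0.659); φ = arcsin(p_z) ≈ 41.24°, λ = atan2(p_y, p_x) ≈ 55.82°.

≈ 41°N, 56°E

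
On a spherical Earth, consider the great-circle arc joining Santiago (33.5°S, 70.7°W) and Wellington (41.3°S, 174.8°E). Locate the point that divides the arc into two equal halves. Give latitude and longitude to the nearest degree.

≈ 55°S, 123°W

Convert each endpoint to a unit vector on the sphere (x = cos φ cos λ, y = cos φ sin λ, z = sin φ).
The central angle between the endpoints is δ = arccos(p₁·p₂) ≈ 1.466 rad (84.0°).
Interpolate at f = 1/2 with slerp weights a = sin((1−f)δ)/sin δ ≈ 0.673, b = sin(fδ)/sin δ ≈ 0.673.
p = a·p₁ + b·p₂ ≈ (-0.318, -0.484, -0.815); φ = arcsin(p_z) ≈ -54.63°, λ = atan2(p_y, p_x) ≈ -123.32°.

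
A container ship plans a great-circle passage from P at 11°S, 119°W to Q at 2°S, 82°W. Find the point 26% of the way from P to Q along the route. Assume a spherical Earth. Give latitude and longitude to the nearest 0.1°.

Write both endpoints as unit vectors p₁, p₂ with components (cos φ cos λ, cos φ sin λ, sin φ).
The central angle between the endpoints is δ = arccos(p₁·p₂) ≈ 0.660 rad (37.8°).
Interpolate at f = 0.26 with slerp weights a = sin((1−f)δ)/sin δ ≈ 0.765, b = sin(fδ)/sin δ ≈ 0.278.
p = a·p₁ + b·p₂ ≈ (-0.325, -0.933, -0.156); φ = arcsin(p_z) ≈ -8.96°, λ = atan2(p_y, p_x) ≈ -109.24°.

≈ 9.0°S, 109.2°W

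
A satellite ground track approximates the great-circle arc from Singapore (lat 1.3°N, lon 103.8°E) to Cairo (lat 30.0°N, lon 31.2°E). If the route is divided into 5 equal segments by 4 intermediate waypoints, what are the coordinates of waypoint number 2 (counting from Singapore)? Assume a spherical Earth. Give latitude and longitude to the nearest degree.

≈ lat 16°N, lon 78°E

Convert each endpoint to a unit vector on the sphere (x = cos φ cos λ, y = cos φ sin λ, z = sin φ).
The central angle between the endpoints is δ = arccos(p₁·p₂) ≈ 1.297 rad (74.3°).
Interpolate at f = 2/5 with slerp weights a = sin((1−f)δ)/sin δ ≈ 0.729, b = sin(fδ)/sin δ ≈ 0.515.
p = a·p₁ + b·p₂ ≈ (0.208, 0.939, 0.274); φ = arcsin(p_z) ≈ 15.91°, λ = atan2(p_y, p_x) ≈ 77.53°.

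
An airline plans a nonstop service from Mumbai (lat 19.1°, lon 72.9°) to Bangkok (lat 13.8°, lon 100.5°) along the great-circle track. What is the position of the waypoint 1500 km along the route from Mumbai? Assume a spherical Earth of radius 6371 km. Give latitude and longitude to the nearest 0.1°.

≈ lat 16.9°, lon 86.9°

Convert each endpoint to a unit vector on the sphere (x = cos φ cos λ, y = cos φ sin λ, z = sin φ).
The central angle between the endpoints is δ = arccos(p₁·p₂) ≈ 0.471 rad (27.0°). The total great-circle distance is δ·R ≈ 0.471 × 6371 ≈ 2998 km, so the target fraction is f = 1500/2998 ≈ 0.500.
Interpolate at f ≈ 0.500 with slerp weights a = sin((1−f)δ)/sin δ ≈ 0.514, b = sin(fδ)/sin δ ≈ 0.514.
p = a·p₁ + b·p₂ ≈ (0.052, 0.955, 0.291); φ = arcsin(p_z) ≈ 16.91°, λ = atan2(p_y, p_x) ≈ 86.90°.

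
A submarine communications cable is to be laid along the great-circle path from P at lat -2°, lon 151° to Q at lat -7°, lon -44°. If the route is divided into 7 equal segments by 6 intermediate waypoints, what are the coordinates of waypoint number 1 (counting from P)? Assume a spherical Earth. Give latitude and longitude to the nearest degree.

From cos δ = sin φ₁ sin φ₂ + cos φ₁ cos φ₂ cos Δλ, the central angle is δ ≈ 2.837 rad (162.5°).
Interpolate at f = 1/7 with slerp weights a = sin((1−f)δ)/sin δ ≈ 2.172, b = sin(fδ)/sin δ ≈ 1.313.
p = a·p₁ + b·p₂ ≈ (-0.961, 0.147, -0.236); φ = arcsin(p_z) ≈ -13.64°, λ = atan2(p_y, p_x) ≈ 171.32°.

≈ lat -14°, lon 171°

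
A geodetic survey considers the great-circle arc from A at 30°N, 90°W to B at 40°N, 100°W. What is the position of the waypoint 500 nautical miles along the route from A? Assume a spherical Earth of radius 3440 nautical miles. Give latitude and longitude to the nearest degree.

≈ 37°N, 96°W

Write both endpoints as unit vectors p₁, p₂ with components (cos φ cos λ, cos φ sin λ, sin φ).
The central angle between the endpoints is δ = arccos(p₁·p₂) ≈ 0.225 rad (12.9°). The total great-circle distance is δ·R ≈ 0.225 × 3440 ≈ 775 nmi, so the target fraction is f = 500/775 ≈ 0.645.
Interpolate at f ≈ 0.645 with slerp weights a = sin((1−f)δ)/sin δ ≈ 0.357, b = sin(fδ)/sin δ ≈ 0.648.
p = a·p₁ + b·p₂ ≈ (-0.086, -0.799, 0.595); φ = arcsin(p_z) ≈ 36.55°, λ = atan2(p_y, p_x) ≈ -96.16°.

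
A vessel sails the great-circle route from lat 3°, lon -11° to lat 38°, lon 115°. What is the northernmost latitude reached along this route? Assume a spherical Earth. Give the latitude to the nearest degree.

The great circle lies in the plane with unit normal n̂ = (p₁ × p₂)/|p₁ × p₂|.
Here n̂_z ≈ +0.705; the vertex latitude is φ_max = arccos|n̂_z| ≈ 45.1°.
Check via Clairaut: cos φ_max = |cos φ₁| · sin C = cos(3.0°)·sin(44.9°) ≈ 0.705, again giving ≈ 45.1°.

≈ 45°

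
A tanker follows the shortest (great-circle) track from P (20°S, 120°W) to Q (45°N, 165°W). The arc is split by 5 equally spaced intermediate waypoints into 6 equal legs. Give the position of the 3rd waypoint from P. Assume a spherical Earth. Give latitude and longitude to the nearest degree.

The haversine formula gives a central angle δ ≈ 1.341 rad (76.8°) between the endpoints.
Interpolate at f = 3/6 with slerp weights a = sin((1−f)δ)/sin δ ≈ 0.638, b = sin(fδ)/sin δ ≈ 0.638.
p = a·p₁ + b·p₂ ≈ (-0.736, -0.636, 0.233); φ = arcsin(p_z) ≈ 13.47°, λ = atan2(p_y, p_x) ≈ -139.15°.

≈ (13°N, 139°W)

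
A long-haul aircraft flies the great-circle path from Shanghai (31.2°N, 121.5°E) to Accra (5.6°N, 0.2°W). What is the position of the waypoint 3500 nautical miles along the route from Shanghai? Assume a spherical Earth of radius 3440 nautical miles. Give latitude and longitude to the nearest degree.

≈ 34°N, 51°E

From cos δ = sin φ₁ sin φ₂ + cos φ₁ cos φ₂ cos Δλ, the central angle is δ ≈ 1.979 rad (113.4°). The total great-circle distance is δ·R ≈ 1.979 × 3440 ≈ 6807 nmi, so the target fraction is f = 3500/6807 ≈ 0.514.
Interpolate at f ≈ 0.514 with slerp weights a = sin((1−f)δ)/sin δ ≈ 0.893, b = sin(fδ)/sin δ ≈ 0.927.
p = a·p₁ + b·p₂ ≈ (0.523, 0.648, 0.553); φ = arcsin(p_z) ≈ 33.59°, λ = atan2(p_y, p_x) ≈ 51.10°.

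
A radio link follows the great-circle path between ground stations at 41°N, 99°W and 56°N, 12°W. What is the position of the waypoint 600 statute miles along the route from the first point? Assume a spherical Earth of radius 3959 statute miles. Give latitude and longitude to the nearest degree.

≈ 47°N, 90°W

Convert each endpoint to a unit vector on the sphere (x = cos φ cos λ, y = cos φ sin λ, z = sin φ).
The central angle between the endpoints is δ = arccos(p₁·p₂) ≈ 0.969 rad (55.5°). The total great-circle distance is δ·R ≈ 0.969 × 3959 ≈ 3837 mi, so the target fraction is f = 600/3837 ≈ 0.156.
Interpolate at f ≈ 0.156 with slerp weights a = sin((1−f)δ)/sin δ ≈ 0.885, b = sin(fδ)/sin δ ≈ 0.183.
p = a·p₁ + b·p₂ ≈ (-0.004, -0.681, 0.732); φ = arcsin(p_z) ≈ 47.08°, λ = atan2(p_y, p_x) ≈ -90.36°.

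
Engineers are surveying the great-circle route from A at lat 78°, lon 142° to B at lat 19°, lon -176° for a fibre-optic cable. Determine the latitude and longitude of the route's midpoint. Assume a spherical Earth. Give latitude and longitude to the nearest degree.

The haversine formula gives a central angle δ ≈ 1.088 rad (62.3°) between the endpoints.
Interpolate at f = 1/2 with slerp weights a = sin((1−f)δ)/sin δ ≈ 0.584, b = sin(fδ)/sin δ ≈ 0.584.
p = a·p₁ + b·p₂ ≈ (-0.647, 0.036, 0.762); φ = arcsin(p_z) ≈ 49.62°, λ = atan2(p_y, p_x) ≈ 176.79°.

≈ lat 50°, lon 177°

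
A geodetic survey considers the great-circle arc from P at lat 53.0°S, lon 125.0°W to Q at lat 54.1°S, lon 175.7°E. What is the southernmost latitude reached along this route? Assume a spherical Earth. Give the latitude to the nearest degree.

The great circle lies in the plane with unit normal n̂ = (p₁ × p₂)/|p₁ × p₂|.
Here n̂_z ≈ -0.540; the vertex latitude is φ_max = arccos|n̂_z| ≈ 57.3°.
Check via Clairaut: cos φ_max = |cos φ₁| · sin C = cos(53.0°)·sin(116.2°) ≈ 0.540, again giving ≈ 57.3°.

≈ 57°S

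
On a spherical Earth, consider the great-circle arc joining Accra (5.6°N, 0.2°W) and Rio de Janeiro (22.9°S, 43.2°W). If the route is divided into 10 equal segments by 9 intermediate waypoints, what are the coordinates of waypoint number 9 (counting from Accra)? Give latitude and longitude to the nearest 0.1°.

Write both endpoints as unit vectors p₁, p₂ with components (cos φ cos λ, cos φ sin λ, sin φ).
The central angle between the endpoints is δ = arccos(p₁·p₂) ≈ 0.886 rad (50.8°).
Interpolate at f = 9/10 with slerp weights a = sin((1−f)δ)/sin δ ≈ 0.114, b = sin(fδ)/sin δ ≈ 0.924.
p = a·p₁ + b·p₂ ≈ (0.734, -0.583, -0.348); φ = arcsin(p_z) ≈ -20.39°, λ = atan2(p_y, p_x) ≈ -38.46°.

≈ 20.4°S, 38.5°W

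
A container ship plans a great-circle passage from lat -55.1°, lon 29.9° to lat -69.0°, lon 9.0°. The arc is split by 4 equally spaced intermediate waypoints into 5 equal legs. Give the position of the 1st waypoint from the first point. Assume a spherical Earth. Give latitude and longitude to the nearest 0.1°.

≈ lat -58.1°, lon 27.1°

The haversine formula gives a central angle δ ≈ 0.294 rad (16.8°) between the endpoints.
Interpolate at f = 1/5 with slerp weights a = sin((1−f)δ)/sin δ ≈ 0.804, b = sin(fδ)/sin δ ≈ 0.203.
p = a·p₁ + b·p₂ ≈ (0.471, 0.241, -0.849); φ = arcsin(p_z) ≈ -58.09°, λ = atan2(p_y, p_x) ≈ 27.09°.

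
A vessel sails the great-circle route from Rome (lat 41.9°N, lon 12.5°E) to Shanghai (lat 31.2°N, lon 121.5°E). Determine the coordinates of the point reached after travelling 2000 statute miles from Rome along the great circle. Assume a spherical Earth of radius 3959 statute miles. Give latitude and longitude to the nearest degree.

≈ lat 52°N, lon 53°E

Convert each endpoint to a unit vector on the sphere (x = cos φ cos λ, y = cos φ sin λ, z = sin φ).
The central angle between the endpoints is δ = arccos(p₁·p₂) ≈ 1.432 rad (82.0°). The total great-circle distance is δ·R ≈ 1.432 × 3959 ≈ 5668 mi, so the target fraction is f = 2000/5668 ≈ 0.353.
Interpolate at f ≈ 0.353 with slerp weights a = sin((1−f)δ)/sin δ ≈ 0.807, b = sin(fδ)/sin δ ≈ 0.489.
p = a·p₁ + b·p₂ ≈ (0.368, 0.486, 0.792); φ = arcsin(p_z) ≈ 52.40°, λ = atan2(p_y, p_x) ≈ 52.87°.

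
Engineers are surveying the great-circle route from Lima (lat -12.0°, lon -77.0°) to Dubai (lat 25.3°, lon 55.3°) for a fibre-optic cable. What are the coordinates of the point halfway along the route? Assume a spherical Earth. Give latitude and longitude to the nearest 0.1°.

≈ lat 16.0°, lon -15.9°

Write both endpoints as unit vectors p₁, p₂ with components (cos φ cos λ, cos φ sin λ, sin φ).
The central angle between the endpoints is δ = arccos(p₁·p₂) ≈ 2.324 rad (133.2°).
Interpolate at f = 1/2 with slerp weights a = sin((1−f)δ)/sin δ ≈ 1.258, b = sin(fδ)/sin δ ≈ 1.258.
p = a·p₁ + b·p₂ ≈ (0.924, -0.264, 0.276); φ = arcsin(p_z) ≈ 16.02°, λ = atan2(p_y, p_x) ≈ -15.94°.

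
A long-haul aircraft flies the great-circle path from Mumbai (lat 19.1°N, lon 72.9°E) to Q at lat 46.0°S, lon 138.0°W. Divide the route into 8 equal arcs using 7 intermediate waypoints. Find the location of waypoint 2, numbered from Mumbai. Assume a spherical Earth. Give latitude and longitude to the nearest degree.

Convert each endpoint to a unit vector on the sphere (x = cos φ cos λ, y = cos φ sin λ, z = sin φ).
The central angle between the endpoints is δ = arccos(p₁·p₂) ≈ 2.496 rad (143.0°).
Interpolate at f = 2/8 with slerp weights a = sin((1−f)δ)/sin δ ≈ 1.587, b = sin(fδ)/sin δ ≈ 0.971.
p = a·p₁ + b·p₂ ≈ (-0.060, 0.982, -0.179); φ = arcsin(p_z) ≈ -10.32°, λ = atan2(p_y, p_x) ≈ 93.51°.

≈ lat 10°S, lon 94°E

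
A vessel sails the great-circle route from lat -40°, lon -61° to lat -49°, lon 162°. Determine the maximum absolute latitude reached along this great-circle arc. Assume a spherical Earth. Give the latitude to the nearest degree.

The great circle lies in the plane with unit normal n̂ = (p₁ × p₂)/|p₁ × p₂|.
Here n̂_z ≈ -0.345; the vertex latitude is φ_max = arccos|n̂_z| ≈ 69.8°.

≈ -70°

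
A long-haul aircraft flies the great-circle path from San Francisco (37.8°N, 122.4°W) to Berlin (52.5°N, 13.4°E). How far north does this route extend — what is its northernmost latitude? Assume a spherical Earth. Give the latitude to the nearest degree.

≈ 70°N

The great circle lies in the plane with unit normal n̂ = (p₁ × p₂)/|p₁ × p₂|.
Here n̂_z ≈ +0.339; the vertex latitude is φ_max = arccos|n̂_z| ≈ 70.2°.
Check via Clairaut: cos φ_max = |cos φ₁| · sin C = cos(37.8°)·sin(25.4°) ≈ 0.339, again giving ≈ 70.2°.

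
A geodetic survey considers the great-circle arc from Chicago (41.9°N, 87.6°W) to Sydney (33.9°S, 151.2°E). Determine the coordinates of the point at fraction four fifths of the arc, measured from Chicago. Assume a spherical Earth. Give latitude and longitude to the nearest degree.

≈ 19°S, 176°E

Write both endpoints as unit vectors p₁, p₂ with components (cos φ cos λ, cos φ sin λ, sin φ).
The central angle between the endpoints is δ = arccos(p₁·p₂) ≈ 2.336 rad (133.8°).
Interpolate at f = 4/5 with slerp weights a = sin((1−f)δ)/sin δ ≈ 0.624, b = sin(fδ)/sin δ ≈ 1.325.
p = a·p₁ + b·p₂ ≈ (-0.944, 0.066, -0.322); φ = arcsin(p_z) ≈ -18.80°, λ = atan2(p_y, p_x) ≈ 176.02°.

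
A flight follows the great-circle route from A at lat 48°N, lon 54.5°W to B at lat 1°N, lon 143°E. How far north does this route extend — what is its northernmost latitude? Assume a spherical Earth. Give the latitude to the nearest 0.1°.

The great circle lies in the plane with unit normal n̂ = (p₁ × p₂)/|p₁ × p₂|.
Here n̂_z ≈ -0.258; the vertex latitude is φ_max = arccos|n̂_z| ≈ 75.1°.

≈ 75.1°N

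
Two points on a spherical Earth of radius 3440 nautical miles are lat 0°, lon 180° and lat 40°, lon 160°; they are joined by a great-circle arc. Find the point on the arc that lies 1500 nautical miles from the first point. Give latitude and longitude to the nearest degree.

Convert each endpoint to a unit vector on the sphere (x = cos φ cos λ, y = cos φ sin λ, z = sin φ).
The central angle between the endpoints is δ = arccos(p₁·p₂) ≈ 0.767 rad (44.0°). The total great-circle distance is δ·R ≈ 0.767 × 3440 ≈ 2639 nmi, so the target fraction is f = 1500/2639 ≈ 0.568.
Interpolate at f ≈ 0.568 with slerp weights a = sin((1−f)δ)/sin δ ≈ 0.468, b = sin(fδ)/sin δ ≈ 0.608.
p = a·p₁ + b·p₂ ≈ (-0.906, 0.159, 0.391); φ = arcsin(p_z) ≈ 23.02°, λ = atan2(p_y, p_x) ≈ 170.02°.

≈ lat 23°, lon 170°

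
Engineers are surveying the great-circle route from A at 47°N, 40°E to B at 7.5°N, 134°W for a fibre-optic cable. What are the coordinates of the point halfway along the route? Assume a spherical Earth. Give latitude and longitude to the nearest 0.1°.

≈ 69.6°N, 121.2°W

Write both endpoints as unit vectors p₁, p₂ with components (cos φ cos λ, cos φ sin λ, sin φ).
The central angle between the endpoints is δ = arccos(p₁·p₂) ≈ 2.186 rad (125.2°).
Interpolate at f = 1/2 with slerp weights a = sin((1−f)δ)/sin δ ≈ 1.087, b = sin(fδ)/sin δ ≈ 1.087.
p = a·p₁ + b·p₂ ≈ (-0.181, -0.299, 0.937); φ = arcsin(p_z) ≈ 69.56°, λ = atan2(p_y, p_x) ≈ -121.18°.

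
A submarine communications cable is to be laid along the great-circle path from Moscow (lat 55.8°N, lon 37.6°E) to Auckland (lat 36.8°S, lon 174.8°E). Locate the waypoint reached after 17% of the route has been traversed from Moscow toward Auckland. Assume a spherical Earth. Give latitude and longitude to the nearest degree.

≈ lat 54°N, lon 82°E

The haversine formula gives a central angle δ ≈ 2.542 rad (145.7°) between the endpoints.
Interpolate at f = 0.17 with slerp weights a = sin((1−f)δ)/sin δ ≈ 1.521, b = sin(fδ)/sin δ ≈ 0.742.
p = a·p₁ + b·p₂ ≈ (0.085, 0.576, 0.813); φ = arcsin(p_z) ≈ 54.42°, λ = atan2(p_y, p_x) ≈ 81.57°.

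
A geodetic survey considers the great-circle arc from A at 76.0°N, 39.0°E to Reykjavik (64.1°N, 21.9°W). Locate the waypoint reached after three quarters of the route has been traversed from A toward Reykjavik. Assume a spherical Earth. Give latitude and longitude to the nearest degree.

From cos δ = sin φ₁ sin φ₂ + cos φ₁ cos φ₂ cos Δλ, the central angle is δ ≈ 0.392 rad (22.4°).
Interpolate at f = 3/4 with slerp weights a = sin((1−f)δ)/sin δ ≈ 0.256, b = sin(fδ)/sin δ ≈ 0.759.
p = a·p₁ + b·p₂ ≈ (0.356, -0.085, 0.931); φ = arcsin(p_z) ≈ 68.56°, λ = atan2(p_y, p_x) ≈ -13.38°.

≈ 69°N, 13°W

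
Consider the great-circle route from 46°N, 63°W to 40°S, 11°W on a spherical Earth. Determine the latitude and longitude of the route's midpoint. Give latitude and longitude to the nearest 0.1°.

Write both endpoints as unit vectors p₁, p₂ with components (cos φ cos λ, cos φ sin λ, sin φ).
The central angle between the endpoints is δ = arccos(p₁·p₂) ≈ 1.706 rad (97.7°).
Interpolate at f = 1/2 with slerp weights a = sin((1−f)δ)/sin δ ≈ 0.760, b = sin(fδ)/sin δ ≈ 0.760.
p = a·p₁ + b·p₂ ≈ (0.811, -0.582, 0.058); φ = arcsin(p_z) ≈ 3.34°, λ = atan2(p_y, p_x) ≈ -35.63°.

≈ 3.3°N, 35.6°W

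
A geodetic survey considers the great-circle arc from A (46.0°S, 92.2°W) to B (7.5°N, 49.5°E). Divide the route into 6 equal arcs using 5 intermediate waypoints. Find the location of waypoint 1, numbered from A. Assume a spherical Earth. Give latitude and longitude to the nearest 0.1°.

≈ (55.5°S, 61.2°W)

Convert each endpoint to a unit vector on the sphere (x = cos φ cos λ, y = cos φ sin λ, z = sin φ).
The central angle between the endpoints is δ = arccos(p₁·p₂) ≈ 2.258 rad (129.4°).
Interpolate at f = 1/6 with slerp weights a = sin((1−f)δ)/sin δ ≈ 1.232, b = sin(fδ)/sin δ ≈ 0.475.
p = a·p₁ + b·p₂ ≈ (0.273, -0.497, -0.824); φ = arcsin(p_z) ≈ -55.48°, λ = atan2(p_y, p_x) ≈ -61.17°.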